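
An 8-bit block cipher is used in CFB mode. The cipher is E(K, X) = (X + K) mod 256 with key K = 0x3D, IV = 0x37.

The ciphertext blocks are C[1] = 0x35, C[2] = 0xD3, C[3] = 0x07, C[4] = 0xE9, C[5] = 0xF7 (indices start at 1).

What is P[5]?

CFB decryption: P_i = C_i ⊕ E(K, C_{i−1}), with C_{0} = IV.
P[5]: E(K, 0xE9) = 0x26; 0xF7 ⊕ 0x26 = 0xD1.

P[5] = 0xD1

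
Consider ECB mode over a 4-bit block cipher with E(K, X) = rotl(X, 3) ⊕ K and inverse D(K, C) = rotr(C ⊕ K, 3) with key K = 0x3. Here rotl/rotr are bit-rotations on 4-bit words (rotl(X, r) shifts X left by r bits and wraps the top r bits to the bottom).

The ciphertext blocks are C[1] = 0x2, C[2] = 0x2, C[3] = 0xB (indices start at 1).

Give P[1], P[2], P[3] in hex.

ECB decryption: P_i = D(K, C_i).
P[1]: D(K, 0x2) = 0x2.
P[2]: D(K, 0x2) = 0x2.
P[3]: D(K, 0xB) = 0x1.

P[1] = 0x2, P[2] = 0x2, P[3] = 0x1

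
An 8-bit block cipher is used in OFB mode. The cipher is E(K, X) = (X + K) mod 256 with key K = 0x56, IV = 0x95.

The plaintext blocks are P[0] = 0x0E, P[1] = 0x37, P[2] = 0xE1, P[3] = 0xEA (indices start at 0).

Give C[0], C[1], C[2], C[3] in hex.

C[0] = 0xE5, C[1] = 0x76, C[2] = 0x76, C[3] = 0x07

OFB encryption: S_i = E(K, S_{i−1}) with S_{−1} = IV; C_i = P_i ⊕ S_i.
C[0]: S = E(K, 0x95) = 0xEB; 0x0E ⊕ 0xEB = 0xE5.
C[1]: S = E(K, 0xEB) = 0x41; 0x37 ⊕ 0x41 = 0x76.
C[2]: S = E(K, 0x41) = 0x97; 0xE1 ⊕ 0x97 = 0x76.
C[3]: S = E(K, 0x97) = 0xED; 0xEA ⊕ 0xED = 0x07.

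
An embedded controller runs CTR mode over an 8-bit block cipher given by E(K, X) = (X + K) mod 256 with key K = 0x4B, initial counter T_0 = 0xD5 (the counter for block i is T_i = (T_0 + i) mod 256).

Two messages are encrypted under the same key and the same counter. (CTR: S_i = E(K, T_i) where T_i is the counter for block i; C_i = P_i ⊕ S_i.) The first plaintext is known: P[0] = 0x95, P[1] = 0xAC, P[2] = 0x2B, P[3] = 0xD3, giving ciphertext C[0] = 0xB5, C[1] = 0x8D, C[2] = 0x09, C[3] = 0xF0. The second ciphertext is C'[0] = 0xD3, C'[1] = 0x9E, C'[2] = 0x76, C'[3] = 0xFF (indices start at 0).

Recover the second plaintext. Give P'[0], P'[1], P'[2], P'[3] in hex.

In CTR with a reused counter, both messages share the same keystream S_i, so C_i ⊕ C'_i = P_i ⊕ P'_i and thus P'_i = P_i ⊕ C_i ⊕ C'_i.
P'[0]: 0x95 ⊕ 0xB5 ⊕ 0xD3 = 0xF3.
P'[1]: 0xAC ⊕ 0x8D ⊕ 0x9E = 0xBF.
P'[2]: 0x2B ⊕ 0x09 ⊕ 0x76 = 0x54.
P'[3]: 0xD3 ⊕ 0xF0 ⊕ 0xFF = 0xDC.

P'[0] = 0xF3, P'[1] = 0xBF, P'[2] = 0x54, P'[3] = 0xDC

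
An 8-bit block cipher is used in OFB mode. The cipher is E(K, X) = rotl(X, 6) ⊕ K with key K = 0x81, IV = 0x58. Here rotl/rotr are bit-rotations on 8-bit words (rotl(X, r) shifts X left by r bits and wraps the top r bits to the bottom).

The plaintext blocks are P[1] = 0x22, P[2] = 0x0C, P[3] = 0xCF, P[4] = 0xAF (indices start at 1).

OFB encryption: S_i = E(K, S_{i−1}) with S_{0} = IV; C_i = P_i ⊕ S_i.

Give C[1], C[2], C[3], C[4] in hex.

C[1]: S = E(K, 0x58) = 0x97; 0x22 ⊕ 0x97 = 0xB5.
C[2]: S = E(K, 0x97) = 0x64; 0x0C ⊕ 0x64 = 0x68.
C[3]: S = E(K, 0x64) = 0x98; 0xCF ⊕ 0x98 = 0x57.
C[4]: S = E(K, 0x98) = 0xA7; 0xAF ⊕ 0xA7 = 0x08.

C[1] = 0xB5, C[2] = 0x68, C[3] = 0x57, C[4] = 0x08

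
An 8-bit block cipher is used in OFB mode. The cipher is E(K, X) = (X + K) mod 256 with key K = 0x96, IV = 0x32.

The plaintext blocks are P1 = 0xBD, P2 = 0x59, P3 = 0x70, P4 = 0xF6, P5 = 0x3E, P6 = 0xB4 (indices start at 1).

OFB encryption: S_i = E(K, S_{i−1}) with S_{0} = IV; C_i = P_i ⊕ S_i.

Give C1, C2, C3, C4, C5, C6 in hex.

C1: S = E(K, 0x32) = 0xC8; 0xBD ⊕ 0xC8 = 0x75.
C2: S = E(K, 0xC8) = 0x5E; 0x59 ⊕ 0x5E = 0x07.
C3: S = E(K, 0x5E) = 0xF4; 0x70 ⊕ 0xF4 = 0x84.
C4: S = E(K, 0xF4) = 0x8A; 0xF6 ⊕ 0x8A = 0x7C.
C5: S = E(K, 0x8A) = 0x20; 0x3E ⊕ 0x20 = 0x1E.
C6: S = E(K, 0x20) = 0xB6; 0xB4 ⊕ 0xB6 = 0x02.

C1 = 0x75, C2 = 0x07, C3 = 0x84, C4 = 0x7C, C5 = 0x1E, C6 = 0x02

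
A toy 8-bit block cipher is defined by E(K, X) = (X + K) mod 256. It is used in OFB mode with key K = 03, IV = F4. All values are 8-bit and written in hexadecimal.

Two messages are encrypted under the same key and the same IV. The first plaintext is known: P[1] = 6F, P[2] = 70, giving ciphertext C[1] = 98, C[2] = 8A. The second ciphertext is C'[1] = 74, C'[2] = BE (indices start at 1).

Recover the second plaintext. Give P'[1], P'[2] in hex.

P'[1] = 83, P'[2] = 44

In OFB with a reused IV, both messages share the same keystream S_i, so C_i ⊕ C'_i = P_i ⊕ P'_i and thus P'_i = P_i ⊕ C_i ⊕ C'_i.
P'[1]: 6F ⊕ 98 ⊕ 74 = 83.
P'[2]: 70 ⊕ 8A ⊕ BE = 44.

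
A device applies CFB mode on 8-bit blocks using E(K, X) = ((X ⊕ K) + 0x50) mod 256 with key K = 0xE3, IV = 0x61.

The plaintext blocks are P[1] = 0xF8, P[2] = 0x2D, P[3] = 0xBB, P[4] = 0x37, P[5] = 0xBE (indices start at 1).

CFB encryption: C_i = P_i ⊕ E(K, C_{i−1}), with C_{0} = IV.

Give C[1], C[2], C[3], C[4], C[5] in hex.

C[1]: E(K, 0x61) = 0xD2; 0xF8 ⊕ 0xD2 = 0x2A.
C[2]: E(K, 0x2A) = 0x19; 0x2D ⊕ 0x19 = 0x34.
C[3]: E(K, 0x34) = 0x27; 0xBB ⊕ 0x27 = 0x9C.
C[4]: E(K, 0x9C) = 0xCF; 0x37 ⊕ 0xCF = 0xF8.
C[5]: E(K, 0xF8) = 0x6B; 0xBE ⊕ 0x6B = 0xD5.

C[1] = 0x2A, C[2] = 0x34, C[3] = 0x9C, C[4] = 0xF8, C[5] = 0xD5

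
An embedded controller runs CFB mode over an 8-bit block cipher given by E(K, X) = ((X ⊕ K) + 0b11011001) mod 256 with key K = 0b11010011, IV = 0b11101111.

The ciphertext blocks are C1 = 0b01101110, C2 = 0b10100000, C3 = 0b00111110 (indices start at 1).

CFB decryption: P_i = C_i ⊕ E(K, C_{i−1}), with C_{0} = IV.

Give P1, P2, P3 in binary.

P1: E(K, 0b11101111) = 0b00010101; 0b01101110 ⊕ 0b00010101 = 0b01111011.
P2: E(K, 0b01101110) = 0b10010110; 0b10100000 ⊕ 0b10010110 = 0b00110110.
P3: E(K, 0b10100000) = 0b01001100; 0b00111110 ⊕ 0b01001100 = 0b01110010.

P1 = 0b01111011, P2 = 0b00110110, P3 = 0b01110010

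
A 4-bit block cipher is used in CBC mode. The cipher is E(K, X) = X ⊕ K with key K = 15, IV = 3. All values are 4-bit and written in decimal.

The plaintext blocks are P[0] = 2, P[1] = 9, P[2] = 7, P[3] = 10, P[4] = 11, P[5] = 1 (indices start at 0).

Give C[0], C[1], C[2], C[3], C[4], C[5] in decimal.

CBC encryption: C_i = E(K, P_i ⊕ C_{i−1}), with C_{−1} = IV.
C[0]: P[0] ⊕ 3 = 1; E(K, 1) = 14.
C[1]: P[1] ⊕ 14 = 7; E(K, 7) = 8.
C[2]: P[2] ⊕ 8 = 15; E(K, 15) = 0.
C[3]: P[3] ⊕ 0 = 10; E(K, 10) = 5.
C[4]: P[4] ⊕ 5 = 14; E(K, 14) = 1.
C[5]: P[5] ⊕ 1 = 0; E(K, 0) = 15.

C[0] = 14, C[1] = 8, C[2] = 0, C[3] = 5, C[4] = 1, C[5] = 15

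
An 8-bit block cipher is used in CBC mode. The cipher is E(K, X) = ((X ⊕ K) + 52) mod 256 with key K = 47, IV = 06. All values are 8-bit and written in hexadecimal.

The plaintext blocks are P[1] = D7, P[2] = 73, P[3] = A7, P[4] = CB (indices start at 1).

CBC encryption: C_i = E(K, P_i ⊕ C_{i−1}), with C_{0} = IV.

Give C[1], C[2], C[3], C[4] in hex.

C[1] = E8, C[2] = 2E, C[3] = 20, C[4] = FE

C[1]: P[1] ⊕ 06 = D1; E(K, D1) = E8.
C[2]: P[2] ⊕ E8 = 9B; E(K, 9B) = 2E.
C[3]: P[3] ⊕ 2E = 89; E(K, 89) = 20.
C[4]: P[4] ⊕ 20 = EB; E(K, EB) = FE.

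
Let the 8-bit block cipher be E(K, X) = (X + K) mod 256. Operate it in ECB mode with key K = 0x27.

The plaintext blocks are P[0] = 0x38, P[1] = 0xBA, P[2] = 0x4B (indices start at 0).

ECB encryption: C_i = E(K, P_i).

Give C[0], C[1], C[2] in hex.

C[0]: E(K, 0x38) = 0x5F.
C[1]: E(K, 0xBA) = 0xE1.
C[2]: E(K, 0x4B) = 0x72.

C[0] = 0x5F, C[1] = 0xE1, C[2] = 0x72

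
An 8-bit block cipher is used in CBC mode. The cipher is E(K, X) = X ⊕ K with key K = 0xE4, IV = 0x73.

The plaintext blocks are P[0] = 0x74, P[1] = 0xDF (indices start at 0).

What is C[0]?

CBC encryption: C_i = E(K, P_i ⊕ C_{i−1}), with C_{−1} = IV.
C[0]: P[0] ⊕ 0x73 = 0x07; E(K, 0x07) = 0xE3.

C[0] = 0xE3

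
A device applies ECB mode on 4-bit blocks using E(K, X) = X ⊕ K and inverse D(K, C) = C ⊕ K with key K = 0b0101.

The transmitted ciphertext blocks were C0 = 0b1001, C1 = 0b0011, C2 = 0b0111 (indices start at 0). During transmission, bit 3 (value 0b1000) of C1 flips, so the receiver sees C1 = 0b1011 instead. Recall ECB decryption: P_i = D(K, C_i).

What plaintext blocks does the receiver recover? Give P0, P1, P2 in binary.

Only C1 changed, to 0b1011. In ECB, a change in C_i affects only P_i. Decrypting the received ciphertext:
P0: D(K, 0b1001) = 0b1100.
P1: D(K, 0b1011) = 0b1110.
P2: D(K, 0b0111) = 0b0010.
Blocks that differ from the original plaintext: P1.

P0 = 0b1100, P1 = 0b1110, P2 = 0b0010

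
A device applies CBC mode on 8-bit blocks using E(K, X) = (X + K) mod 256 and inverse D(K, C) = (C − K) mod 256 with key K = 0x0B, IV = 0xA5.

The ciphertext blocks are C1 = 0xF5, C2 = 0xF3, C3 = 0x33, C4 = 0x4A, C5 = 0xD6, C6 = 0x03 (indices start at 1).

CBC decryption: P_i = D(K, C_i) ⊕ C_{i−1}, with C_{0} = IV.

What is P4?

P4: D(K, 0x4A) = 0x3F; 0x3F ⊕ 0x33 = 0x0C.

P4 = 0x0C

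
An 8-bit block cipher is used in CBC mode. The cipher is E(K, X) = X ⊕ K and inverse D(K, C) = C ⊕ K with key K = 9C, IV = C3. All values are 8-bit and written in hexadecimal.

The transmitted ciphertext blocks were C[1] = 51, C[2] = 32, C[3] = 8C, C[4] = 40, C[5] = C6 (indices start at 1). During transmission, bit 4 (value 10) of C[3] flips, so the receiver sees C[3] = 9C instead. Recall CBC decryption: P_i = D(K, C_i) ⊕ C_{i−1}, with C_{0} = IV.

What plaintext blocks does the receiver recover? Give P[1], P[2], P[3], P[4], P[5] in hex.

P[1] = 0E, P[2] = FF, P[3] = 32, P[4] = 40, P[5] = 1A

Only C[3] changed, to 9C. In CBC, a change in C_i garbles P_i and flips the same bit in P_{i+1}. Decrypting the received ciphertext:
P[1]: D(K, 51) = CD; CD ⊕ C3 = 0E.
P[2]: D(K, 32) = AE; AE ⊕ 51 = FF.
P[3]: D(K, 9C) = 00; 00 ⊕ 32 = 32.
P[4]: D(K, 40) = DC; DC ⊕ 9C = 40.
P[5]: D(K, C6) = 5A; 5A ⊕ 40 = 1A.
Blocks that differ from the original plaintext: P[3], P[4].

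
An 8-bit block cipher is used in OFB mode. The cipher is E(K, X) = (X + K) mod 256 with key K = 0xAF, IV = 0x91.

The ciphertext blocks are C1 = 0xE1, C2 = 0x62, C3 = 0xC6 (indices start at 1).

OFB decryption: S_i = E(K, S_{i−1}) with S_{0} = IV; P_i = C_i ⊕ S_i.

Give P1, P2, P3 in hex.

P1: S = E(K, 0x91) = 0x40; 0xE1 ⊕ 0x40 = 0xA1.
P2: S = E(K, 0x40) = 0xEF; 0x62 ⊕ 0xEF = 0x8D.
P3: S = E(K, 0xEF) = 0x9E; 0xC6 ⊕ 0x9E = 0x58.

P1 = 0xA1, P2 = 0x8D, P3 = 0x58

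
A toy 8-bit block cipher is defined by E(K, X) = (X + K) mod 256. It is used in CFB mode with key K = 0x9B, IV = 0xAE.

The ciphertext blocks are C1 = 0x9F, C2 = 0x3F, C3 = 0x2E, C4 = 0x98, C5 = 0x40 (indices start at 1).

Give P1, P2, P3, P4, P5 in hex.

P1 = 0xD6, P2 = 0x05, P3 = 0xF4, P4 = 0x51, P5 = 0x73

CFB decryption: P_i = C_i ⊕ E(K, C_{i−1}), with C_{0} = IV.
P1: E(K, 0xAE) = 0x49; 0x9F ⊕ 0x49 = 0xD6.
P2: E(K, 0x9F) = 0x3A; 0x3F ⊕ 0x3A = 0x05.
P3: E(K, 0x3F) = 0xDA; 0x2E ⊕ 0xDA = 0xF4.
P4: E(K, 0x2E) = 0xC9; 0x98 ⊕ 0xC9 = 0x51.
P5: E(K, 0x98) = 0x33; 0x40 ⊕ 0x33 = 0x73.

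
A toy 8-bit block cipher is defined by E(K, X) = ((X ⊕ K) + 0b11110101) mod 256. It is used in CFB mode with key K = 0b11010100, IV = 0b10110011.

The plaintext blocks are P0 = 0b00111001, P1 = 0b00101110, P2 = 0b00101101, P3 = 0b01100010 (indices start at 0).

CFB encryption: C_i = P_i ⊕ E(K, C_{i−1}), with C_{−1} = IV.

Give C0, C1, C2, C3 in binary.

C0: E(K, 0b10110011) = 0b01011100; 0b00111001 ⊕ 0b01011100 = 0b01100101.
C1: E(K, 0b01100101) = 0b10100110; 0b00101110 ⊕ 0b10100110 = 0b10001000.
C2: E(K, 0b10001000) = 0b01010001; 0b00101101 ⊕ 0b01010001 = 0b01111100.
C3: E(K, 0b01111100) = 0b10011101; 0b01100010 ⊕ 0b10011101 = 0b11111111.

C0 = 0b01100101, C1 = 0b10001000, C2 = 0b01111100, C3 = 0b11111111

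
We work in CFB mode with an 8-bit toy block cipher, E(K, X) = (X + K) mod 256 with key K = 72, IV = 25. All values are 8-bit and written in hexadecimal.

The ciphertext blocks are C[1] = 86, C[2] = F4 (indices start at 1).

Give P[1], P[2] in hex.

CFB decryption: P_i = C_i ⊕ E(K, C_{i−1}), with C_{0} = IV.
P[1]: E(K, 25) = 97; 86 ⊕ 97 = 11.
P[2]: E(K, 86) = F8; F4 ⊕ F8 = 0C.

P[1] = 11, P[2] = 0C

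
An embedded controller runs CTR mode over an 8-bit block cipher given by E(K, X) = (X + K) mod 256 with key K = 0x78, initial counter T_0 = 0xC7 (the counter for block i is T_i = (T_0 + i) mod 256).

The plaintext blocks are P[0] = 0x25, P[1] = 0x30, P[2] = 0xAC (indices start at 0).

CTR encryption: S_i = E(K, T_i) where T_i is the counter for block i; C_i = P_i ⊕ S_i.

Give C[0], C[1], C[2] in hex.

C[0] = 0x1A, C[1] = 0x70, C[2] = 0xED

C[0]: T = 0xC7, S = E(K, T) = 0x3F; 0x25 ⊕ 0x3F = 0x1A.
C[1]: T = 0xC8, S = E(K, T) = 0x40; 0x30 ⊕ 0x40 = 0x70.
C[2]: T = 0xC9, S = E(K, T) = 0x41; 0xAC ⊕ 0x41 = 0xED.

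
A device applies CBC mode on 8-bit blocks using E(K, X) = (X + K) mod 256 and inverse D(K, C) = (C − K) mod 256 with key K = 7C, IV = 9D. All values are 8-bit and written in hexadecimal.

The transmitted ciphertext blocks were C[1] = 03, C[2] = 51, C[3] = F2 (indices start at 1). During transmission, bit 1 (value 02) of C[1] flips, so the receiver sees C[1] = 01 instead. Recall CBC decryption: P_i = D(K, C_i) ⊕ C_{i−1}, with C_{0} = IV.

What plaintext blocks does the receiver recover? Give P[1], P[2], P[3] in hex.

Only C[1] changed, to 01. In CBC, a change in C_i garbles P_i and flips the same bit in P_{i+1}. Decrypting the received ciphertext:
P[1]: D(K, 01) = 85; 85 ⊕ 9D = 18.
P[2]: D(K, 51) = D5; D5 ⊕ 01 = D4.
P[3]: D(K, F2) = 76; 76 ⊕ 51 = 27.
Blocks that differ from the original plaintext: P[1], P[2].

P[1] = 18, P[2] = D4, P[3] = 27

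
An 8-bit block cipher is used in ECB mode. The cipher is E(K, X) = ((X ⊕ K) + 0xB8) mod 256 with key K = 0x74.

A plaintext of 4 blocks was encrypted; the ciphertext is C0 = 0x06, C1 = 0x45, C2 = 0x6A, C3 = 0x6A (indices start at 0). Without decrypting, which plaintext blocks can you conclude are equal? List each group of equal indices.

P2 = P3

ECB encrypts each block independently with the same key, so equal ciphertext blocks imply equal plaintext blocks.
C2 = C3 = 0x6A, so P2 = P3.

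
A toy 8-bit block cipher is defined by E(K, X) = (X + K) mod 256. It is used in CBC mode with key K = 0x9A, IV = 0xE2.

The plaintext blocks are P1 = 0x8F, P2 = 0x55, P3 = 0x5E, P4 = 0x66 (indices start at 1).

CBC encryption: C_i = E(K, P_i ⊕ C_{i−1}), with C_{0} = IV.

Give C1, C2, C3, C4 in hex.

C1 = 0x07, C2 = 0xEC, C3 = 0x4C, C4 = 0xC4

C1: P1 ⊕ 0xE2 = 0x6D; E(K, 0x6D) = 0x07.
C2: P2 ⊕ 0x07 = 0x52; E(K, 0x52) = 0xEC.
C3: P3 ⊕ 0xEC = 0xB2; E(K, 0xB2) = 0x4C.
C4: P4 ⊕ 0x4C = 0x2A; E(K, 0x2A) = 0xC4.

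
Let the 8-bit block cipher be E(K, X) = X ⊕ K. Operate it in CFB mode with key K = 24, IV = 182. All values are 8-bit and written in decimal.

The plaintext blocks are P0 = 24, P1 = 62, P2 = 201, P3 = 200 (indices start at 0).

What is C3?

CFB encryption: C_i = P_i ⊕ E(K, C_{i−1}), with C_{−1} = IV.
C0: E(K, 182) = 174; 24 ⊕ 174 = 182.
C1: E(K, 182) = 174; 62 ⊕ 174 = 144.
C2: E(K, 144) = 136; 201 ⊕ 136 = 65.
C3: E(K, 65) = 89; 200 ⊕ 89 = 145.

C3 = 145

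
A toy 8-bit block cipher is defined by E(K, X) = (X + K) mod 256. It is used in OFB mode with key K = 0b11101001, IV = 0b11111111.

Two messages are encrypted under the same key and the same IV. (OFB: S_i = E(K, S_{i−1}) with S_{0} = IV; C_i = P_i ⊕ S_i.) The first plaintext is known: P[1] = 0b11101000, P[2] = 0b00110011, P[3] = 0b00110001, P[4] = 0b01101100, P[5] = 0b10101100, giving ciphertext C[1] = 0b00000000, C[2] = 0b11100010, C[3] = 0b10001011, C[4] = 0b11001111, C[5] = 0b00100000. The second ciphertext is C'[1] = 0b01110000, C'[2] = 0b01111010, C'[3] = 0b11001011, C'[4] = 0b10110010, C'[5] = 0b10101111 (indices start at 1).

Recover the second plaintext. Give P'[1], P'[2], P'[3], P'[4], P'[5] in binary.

P'[1] = 0b10011000, P'[2] = 0b10101011, P'[3] = 0b01110001, P'[4] = 0b00010001, P'[5] = 0b00100011

In OFB with a reused IV, both messages share the same keystream S_i, so C_i ⊕ C'_i = P_i ⊕ P'_i and thus P'_i = P_i ⊕ C_i ⊕ C'_i.
P'[1]: 0b11101000 ⊕ 0b00000000 ⊕ 0b01110000 = 0b10011000.
P'[2]: 0b00110011 ⊕ 0b11100010 ⊕ 0b01111010 = 0b10101011.
P'[3]: 0b00110001 ⊕ 0b10001011 ⊕ 0b11001011 = 0b01110001.
P'[4]: 0b01101100 ⊕ 0b11001111 ⊕ 0b10110010 = 0b00010001.
P'[5]: 0b10101100 ⊕ 0b00100000 ⊕ 0b10101111 = 0b00100011.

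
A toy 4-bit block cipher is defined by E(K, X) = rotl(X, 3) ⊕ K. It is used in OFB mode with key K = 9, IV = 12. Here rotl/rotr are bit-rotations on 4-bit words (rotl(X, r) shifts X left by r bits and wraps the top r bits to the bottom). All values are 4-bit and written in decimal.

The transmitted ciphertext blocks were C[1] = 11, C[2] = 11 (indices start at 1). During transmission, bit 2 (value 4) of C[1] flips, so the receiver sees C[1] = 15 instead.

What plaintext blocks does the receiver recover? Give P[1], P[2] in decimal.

P[1] = 0, P[2] = 13

OFB decryption: S_i = E(K, S_{i−1}) with S_{0} = IV; P_i = C_i ⊕ S_i.
Only C[1] changed, to 15. In OFB, a change in C_i flips the same bit in P_i only; the keystream is unaffected. Decrypting the received ciphertext:
P[1]: S = E(K, 12) = 15; 15 ⊕ 15 = 0.
P[2]: S = E(K, 15) = 6; 11 ⊕ 6 = 13.
Blocks that differ from the original plaintext: P[1].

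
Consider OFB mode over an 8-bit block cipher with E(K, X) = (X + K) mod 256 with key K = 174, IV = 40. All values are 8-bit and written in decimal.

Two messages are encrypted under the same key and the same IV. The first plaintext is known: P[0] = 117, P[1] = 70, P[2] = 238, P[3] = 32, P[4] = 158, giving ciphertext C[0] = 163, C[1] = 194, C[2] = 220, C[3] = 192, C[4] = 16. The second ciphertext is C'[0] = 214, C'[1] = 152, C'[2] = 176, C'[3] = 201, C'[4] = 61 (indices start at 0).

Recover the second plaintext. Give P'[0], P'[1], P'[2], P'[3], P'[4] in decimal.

P'[0] = 0, P'[1] = 28, P'[2] = 130, P'[3] = 41, P'[4] = 179

In OFB with a reused IV, both messages share the same keystream S_i, so C_i ⊕ C'_i = P_i ⊕ P'_i and thus P'_i = P_i ⊕ C_i ⊕ C'_i.
P'[0]: 117 ⊕ 163 ⊕ 214 = 0.
P'[1]: 70 ⊕ 194 ⊕ 152 = 28.
P'[2]: 238 ⊕ 220 ⊕ 176 = 130.
P'[3]: 32 ⊕ 192 ⊕ 201 = 41.
P'[4]: 158 ⊕ 16 ⊕ 61 = 179.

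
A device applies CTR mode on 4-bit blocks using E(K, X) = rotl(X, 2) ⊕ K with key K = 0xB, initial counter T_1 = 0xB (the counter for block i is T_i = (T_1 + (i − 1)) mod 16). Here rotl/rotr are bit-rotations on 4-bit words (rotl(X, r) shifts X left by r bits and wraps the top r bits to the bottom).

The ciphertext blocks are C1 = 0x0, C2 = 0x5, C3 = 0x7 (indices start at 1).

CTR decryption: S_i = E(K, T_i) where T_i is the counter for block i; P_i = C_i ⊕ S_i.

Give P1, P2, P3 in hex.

P1: T = 0xB, S = E(K, T) = 0x5; 0x0 ⊕ 0x5 = 0x5.
P2: T = 0xC, S = E(K, T) = 0x8; 0x5 ⊕ 0x8 = 0xD.
P3: T = 0xD, S = E(K, T) = 0xC; 0x7 ⊕ 0xC = 0xB.

P1 = 0x5, P2 = 0xD, P3 = 0xB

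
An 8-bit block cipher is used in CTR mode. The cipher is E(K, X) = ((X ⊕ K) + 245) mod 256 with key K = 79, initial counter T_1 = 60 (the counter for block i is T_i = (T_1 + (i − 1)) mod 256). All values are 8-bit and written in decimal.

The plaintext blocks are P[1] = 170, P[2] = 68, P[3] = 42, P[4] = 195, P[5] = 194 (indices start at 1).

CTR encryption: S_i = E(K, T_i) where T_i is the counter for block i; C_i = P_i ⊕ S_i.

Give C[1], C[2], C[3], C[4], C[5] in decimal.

C[1]: T = 60, S = E(K, T) = 104; 170 ⊕ 104 = 194.
C[2]: T = 61, S = E(K, T) = 103; 68 ⊕ 103 = 35.
C[3]: T = 62, S = E(K, T) = 102; 42 ⊕ 102 = 76.
C[4]: T = 63, S = E(K, T) = 101; 195 ⊕ 101 = 166.
C[5]: T = 64, S = E(K, T) = 4; 194 ⊕ 4 = 198.

C[1] = 194, C[2] = 35, C[3] = 76, C[4] = 166, C[5] = 198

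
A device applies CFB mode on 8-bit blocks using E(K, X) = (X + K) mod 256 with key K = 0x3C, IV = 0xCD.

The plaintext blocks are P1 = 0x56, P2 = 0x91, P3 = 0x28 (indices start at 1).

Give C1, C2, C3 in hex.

C1 = 0x5F, C2 = 0x0A, C3 = 0x6E

CFB encryption: C_i = P_i ⊕ E(K, C_{i−1}), with C_{0} = IV.
C1: E(K, 0xCD) = 0x09; 0x56 ⊕ 0x09 = 0x5F.
C2: E(K, 0x5F) = 0x9B; 0x91 ⊕ 0x9B = 0x0A.
C3: E(K, 0x0A) = 0x46; 0x28 ⊕ 0x46 = 0x6E.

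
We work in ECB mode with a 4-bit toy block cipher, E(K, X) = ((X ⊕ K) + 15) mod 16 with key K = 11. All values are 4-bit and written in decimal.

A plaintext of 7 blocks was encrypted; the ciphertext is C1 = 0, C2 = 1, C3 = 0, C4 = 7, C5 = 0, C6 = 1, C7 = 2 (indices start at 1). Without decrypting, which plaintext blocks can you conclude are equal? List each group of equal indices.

ECB encrypts each block independently with the same key, so equal ciphertext blocks imply equal plaintext blocks.
C1 = C3 = C5 = 0, so P1 = P3 = P5.
C2 = C6 = 1, so P2 = P6.

P1 = P3 = P5; P2 = P6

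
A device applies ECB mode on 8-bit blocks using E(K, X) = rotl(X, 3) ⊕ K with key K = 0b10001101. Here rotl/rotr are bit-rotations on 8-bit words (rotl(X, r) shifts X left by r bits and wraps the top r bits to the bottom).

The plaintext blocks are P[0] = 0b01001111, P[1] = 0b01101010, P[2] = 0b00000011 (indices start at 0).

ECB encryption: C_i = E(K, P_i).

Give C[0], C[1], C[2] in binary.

C[0]: E(K, 0b01001111) = 0b11110111.
C[1]: E(K, 0b01101010) = 0b11011110.
C[2]: E(K, 0b00000011) = 0b10010101.

C[0] = 0b11110111, C[1] = 0b11011110, C[2] = 0b10010101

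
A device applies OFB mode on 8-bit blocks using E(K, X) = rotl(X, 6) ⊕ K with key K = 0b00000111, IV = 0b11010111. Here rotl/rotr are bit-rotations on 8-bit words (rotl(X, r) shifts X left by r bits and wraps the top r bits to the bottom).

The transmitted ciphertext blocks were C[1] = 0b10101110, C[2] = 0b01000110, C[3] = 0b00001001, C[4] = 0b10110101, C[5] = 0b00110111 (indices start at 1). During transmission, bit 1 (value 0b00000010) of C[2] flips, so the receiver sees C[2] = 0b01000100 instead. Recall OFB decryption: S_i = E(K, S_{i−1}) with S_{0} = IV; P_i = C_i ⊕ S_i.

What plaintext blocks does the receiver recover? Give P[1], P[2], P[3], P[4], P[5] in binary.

P[1] = 0b01011100, P[2] = 0b11111111, P[3] = 0b11100000, P[4] = 0b11001000, P[5] = 0b01101111

Only C[2] changed, to 0b01000100. In OFB, a change in C_i flips the same bit in P_i only; the keystream is unaffected. Decrypting the received ciphertext:
P[1]: S = E(K, 0b11010111) = 0b11110010; 0b10101110 ⊕ 0b11110010 = 0b01011100.
P[2]: S = E(K, 0b11110010) = 0b10111011; 0b01000100 ⊕ 0b10111011 = 0b11111111.
P[3]: S = E(K, 0b10111011) = 0b11101001; 0b00001001 ⊕ 0b11101001 = 0b11100000.
P[4]: S = E(K, 0b11101001) = 0b01111101; 0b10110101 ⊕ 0b01111101 = 0b11001000.
P[5]: S = E(K, 0b01111101) = 0b01011000; 0b00110111 ⊕ 0b01011000 = 0b01101111.
Blocks that differ from the original plaintext: P[2].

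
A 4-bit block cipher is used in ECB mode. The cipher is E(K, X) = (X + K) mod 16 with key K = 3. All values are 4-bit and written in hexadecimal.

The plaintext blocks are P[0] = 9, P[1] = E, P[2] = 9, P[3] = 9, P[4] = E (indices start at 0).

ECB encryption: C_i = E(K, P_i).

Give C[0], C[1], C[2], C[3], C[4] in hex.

C[0]: E(K, 9) = C.
C[1]: E(K, E) = 1.
C[2]: E(K, 9) = C.
C[3]: E(K, 9) = C.
C[4]: E(K, E) = 1.

C[0] = C, C[1] = 1, C[2] = C, C[3] = C, C[4] = 1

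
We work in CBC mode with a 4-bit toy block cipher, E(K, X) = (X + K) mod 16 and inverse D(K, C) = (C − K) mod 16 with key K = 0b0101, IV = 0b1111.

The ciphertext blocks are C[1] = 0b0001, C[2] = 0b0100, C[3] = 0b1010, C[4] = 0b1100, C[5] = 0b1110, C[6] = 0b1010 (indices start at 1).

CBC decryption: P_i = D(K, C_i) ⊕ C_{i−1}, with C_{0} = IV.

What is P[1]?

P[1]: D(K, 0b0001) = 0b1100; 0b1100 ⊕ 0b1111 = 0b0011.

P[1] = 0b0011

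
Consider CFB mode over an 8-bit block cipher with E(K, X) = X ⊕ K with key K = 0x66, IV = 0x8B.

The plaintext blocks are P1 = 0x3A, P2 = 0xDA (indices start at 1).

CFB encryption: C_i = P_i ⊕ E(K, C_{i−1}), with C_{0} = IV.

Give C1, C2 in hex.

C1: E(K, 0x8B) = 0xED; 0x3A ⊕ 0xED = 0xD7.
C2: E(K, 0xD7) = 0xB1; 0xDA ⊕ 0xB1 = 0x6B.

C1 = 0xD7, C2 = 0x6B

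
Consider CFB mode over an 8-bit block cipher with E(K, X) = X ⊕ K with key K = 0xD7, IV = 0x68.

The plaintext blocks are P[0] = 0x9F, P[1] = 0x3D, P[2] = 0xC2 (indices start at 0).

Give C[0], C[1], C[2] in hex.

C[0] = 0x20, C[1] = 0xCA, C[2] = 0xDF

CFB encryption: C_i = P_i ⊕ E(K, C_{i−1}), with C_{−1} = IV.
C[0]: E(K, 0x68) = 0xBF; 0x9F ⊕ 0xBF = 0x20.
C[1]: E(K, 0x20) = 0xF7; 0x3D ⊕ 0xF7 = 0xCA.
C[2]: E(K, 0xCA) = 0x1D; 0xC2 ⊕ 0x1D = 0xDF.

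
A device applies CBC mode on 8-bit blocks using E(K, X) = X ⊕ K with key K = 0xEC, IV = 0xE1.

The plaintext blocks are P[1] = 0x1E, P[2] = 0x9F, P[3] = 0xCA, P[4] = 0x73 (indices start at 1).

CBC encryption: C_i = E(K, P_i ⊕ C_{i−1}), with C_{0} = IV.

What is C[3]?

C[3] = 0x46

C[1]: P[1] ⊕ 0xE1 = 0xFF; E(K, 0xFF) = 0x13.
C[2]: P[2] ⊕ 0x13 = 0x8C; E(K, 0x8C) = 0x60.
C[3]: P[3] ⊕ 0x60 = 0xAA; E(K, 0xAA) = 0x46.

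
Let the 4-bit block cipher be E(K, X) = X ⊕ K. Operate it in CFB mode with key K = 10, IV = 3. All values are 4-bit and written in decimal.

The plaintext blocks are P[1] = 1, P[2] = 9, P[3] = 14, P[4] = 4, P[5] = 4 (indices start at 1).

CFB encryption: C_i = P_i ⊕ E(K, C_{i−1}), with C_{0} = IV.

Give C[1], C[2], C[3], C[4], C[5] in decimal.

C[1] = 8, C[2] = 11, C[3] = 15, C[4] = 1, C[5] = 15

C[1]: E(K, 3) = 9; 1 ⊕ 9 = 8.
C[2]: E(K, 8) = 2; 9 ⊕ 2 = 11.
C[3]: E(K, 11) = 1; 14 ⊕ 1 = 15.
C[4]: E(K, 15) = 5; 4 ⊕ 5 = 1.
C[5]: E(K, 1) = 11; 4 ⊕ 11 = 15.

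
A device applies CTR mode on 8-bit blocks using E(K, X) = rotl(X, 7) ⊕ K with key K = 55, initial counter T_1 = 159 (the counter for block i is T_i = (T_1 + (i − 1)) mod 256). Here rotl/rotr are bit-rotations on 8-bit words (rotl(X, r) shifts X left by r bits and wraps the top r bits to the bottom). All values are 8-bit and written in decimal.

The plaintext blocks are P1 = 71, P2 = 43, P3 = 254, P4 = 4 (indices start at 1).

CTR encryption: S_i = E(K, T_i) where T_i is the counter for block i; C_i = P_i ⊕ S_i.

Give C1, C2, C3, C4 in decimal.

C1: T = 159, S = E(K, T) = 248; 71 ⊕ 248 = 191.
C2: T = 160, S = E(K, T) = 103; 43 ⊕ 103 = 76.
C3: T = 161, S = E(K, T) = 231; 254 ⊕ 231 = 25.
C4: T = 162, S = E(K, T) = 102; 4 ⊕ 102 = 98.

C1 = 191, C2 = 76, C3 = 25, C4 = 98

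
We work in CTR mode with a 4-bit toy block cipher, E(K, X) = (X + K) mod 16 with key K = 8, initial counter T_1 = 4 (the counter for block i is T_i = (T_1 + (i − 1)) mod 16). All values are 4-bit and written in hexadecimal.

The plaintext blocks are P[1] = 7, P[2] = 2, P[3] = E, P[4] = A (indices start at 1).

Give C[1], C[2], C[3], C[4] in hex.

CTR encryption: S_i = E(K, T_i) where T_i is the counter for block i; C_i = P_i ⊕ S_i.
C[1]: T = 4, S = E(K, T) = C; 7 ⊕ C = B.
C[2]: T = 5, S = E(K, T) = D; 2 ⊕ D = F.
C[3]: T = 6, S = E(K, T) = E; E ⊕ E = 0.
C[4]: T = 7, S = E(K, T) = F; A ⊕ F = 5.

C[1] = B, C[2] = F, C[3] = 0, C[4] = 5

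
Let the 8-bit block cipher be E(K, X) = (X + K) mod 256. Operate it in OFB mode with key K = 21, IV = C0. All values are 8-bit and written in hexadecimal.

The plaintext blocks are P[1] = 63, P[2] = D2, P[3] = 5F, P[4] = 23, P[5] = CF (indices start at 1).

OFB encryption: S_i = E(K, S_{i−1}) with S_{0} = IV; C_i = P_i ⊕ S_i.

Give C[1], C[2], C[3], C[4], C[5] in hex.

C[1] = 82, C[2] = D0, C[3] = 7C, C[4] = 67, C[5] = AA

C[1]: S = E(K, C0) = E1; 63 ⊕ E1 = 82.
C[2]: S = E(K, E1) = 02; D2 ⊕ 02 = D0.
C[3]: S = E(K, 02) = 23; 5F ⊕ 23 = 7C.
C[4]: S = E(K, 23) = 44; 23 ⊕ 44 = 67.
C[5]: S = E(K, 44) = 65; CF ⊕ 65 = AA.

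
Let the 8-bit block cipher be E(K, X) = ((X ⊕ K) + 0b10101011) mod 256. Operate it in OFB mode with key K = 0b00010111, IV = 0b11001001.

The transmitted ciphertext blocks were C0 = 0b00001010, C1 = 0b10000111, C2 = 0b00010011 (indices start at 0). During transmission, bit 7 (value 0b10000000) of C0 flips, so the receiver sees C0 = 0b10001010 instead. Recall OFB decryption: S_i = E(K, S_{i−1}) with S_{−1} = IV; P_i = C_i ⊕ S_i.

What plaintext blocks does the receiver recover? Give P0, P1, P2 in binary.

P0 = 0b00000011, P1 = 0b11001110, P2 = 0b00011010

Only C0 changed, to 0b10001010. In OFB, a change in C_i flips the same bit in P_i only; the keystream is unaffected. Decrypting the received ciphertext:
P0: S = E(K, 0b11001001) = 0b10001001; 0b10001010 ⊕ 0b10001001 = 0b00000011.
P1: S = E(K, 0b10001001) = 0b01001001; 0b10000111 ⊕ 0b01001001 = 0b11001110.
P2: S = E(K, 0b01001001) = 0b00001001; 0b00010011 ⊕ 0b00001001 = 0b00011010.
Blocks that differ from the original plaintext: P0.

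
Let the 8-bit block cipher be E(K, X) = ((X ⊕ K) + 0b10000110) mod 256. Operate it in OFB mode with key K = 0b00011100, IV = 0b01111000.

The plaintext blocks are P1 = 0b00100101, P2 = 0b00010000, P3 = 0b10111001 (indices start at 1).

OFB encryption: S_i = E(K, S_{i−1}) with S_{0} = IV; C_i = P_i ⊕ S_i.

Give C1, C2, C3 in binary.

C1: S = E(K, 0b01111000) = 0b11101010; 0b00100101 ⊕ 0b11101010 = 0b11001111.
C2: S = E(K, 0b11101010) = 0b01111100; 0b00010000 ⊕ 0b01111100 = 0b01101100.
C3: S = E(K, 0b01111100) = 0b11100110; 0b10111001 ⊕ 0b11100110 = 0b01011111.

C1 = 0b11001111, C2 = 0b01101100, C3 = 0b01011111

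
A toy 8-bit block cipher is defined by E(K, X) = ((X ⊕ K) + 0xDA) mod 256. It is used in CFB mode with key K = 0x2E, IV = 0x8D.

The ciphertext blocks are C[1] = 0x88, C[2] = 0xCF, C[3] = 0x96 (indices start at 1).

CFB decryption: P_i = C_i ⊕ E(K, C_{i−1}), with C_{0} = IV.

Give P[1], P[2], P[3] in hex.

P[1]: E(K, 0x8D) = 0x7D; 0x88 ⊕ 0x7D = 0xF5.
P[2]: E(K, 0x88) = 0x80; 0xCF ⊕ 0x80 = 0x4F.
P[3]: E(K, 0xCF) = 0xBB; 0x96 ⊕ 0xBB = 0x2D.

P[1] = 0xF5, P[2] = 0x4F, P[3] = 0x2D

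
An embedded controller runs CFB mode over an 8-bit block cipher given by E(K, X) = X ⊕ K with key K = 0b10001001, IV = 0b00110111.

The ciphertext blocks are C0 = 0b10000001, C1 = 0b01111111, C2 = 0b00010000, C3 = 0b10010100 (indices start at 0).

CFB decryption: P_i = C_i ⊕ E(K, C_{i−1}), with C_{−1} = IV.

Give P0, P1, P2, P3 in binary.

P0: E(K, 0b00110111) = 0b10111110; 0b10000001 ⊕ 0b10111110 = 0b00111111.
P1: E(K, 0b10000001) = 0b00001000; 0b01111111 ⊕ 0b00001000 = 0b01110111.
P2: E(K, 0b01111111) = 0b11110110; 0b00010000 ⊕ 0b11110110 = 0b11100110.
P3: E(K, 0b00010000) = 0b10011001; 0b10010100 ⊕ 0b10011001 = 0b00001101.

P0 = 0b00111111, P1 = 0b01110111, P2 = 0b11100110, P3 = 0b00001101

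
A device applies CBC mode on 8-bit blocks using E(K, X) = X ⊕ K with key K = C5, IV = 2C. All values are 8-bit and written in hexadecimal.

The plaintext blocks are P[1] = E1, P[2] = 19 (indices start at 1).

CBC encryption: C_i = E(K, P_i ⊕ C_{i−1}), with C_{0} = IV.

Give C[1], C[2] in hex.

C[1] = 08, C[2] = D4

C[1]: P[1] ⊕ 2C = CD; E(K, CD) = 08.
C[2]: P[2] ⊕ 08 = 11; E(K, 11) = D4.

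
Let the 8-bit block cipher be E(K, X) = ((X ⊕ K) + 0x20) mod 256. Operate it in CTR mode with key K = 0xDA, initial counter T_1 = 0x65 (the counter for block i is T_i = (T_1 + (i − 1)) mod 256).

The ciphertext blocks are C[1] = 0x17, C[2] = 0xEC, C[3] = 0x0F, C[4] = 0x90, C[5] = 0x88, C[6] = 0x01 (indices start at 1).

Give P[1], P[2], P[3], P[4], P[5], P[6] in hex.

P[1] = 0xC8, P[2] = 0x30, P[3] = 0xD2, P[4] = 0x42, P[5] = 0x5B, P[6] = 0xD1

CTR decryption: S_i = E(K, T_i) where T_i is the counter for block i; P_i = C_i ⊕ S_i.
P[1]: T = 0x65, S = E(K, T) = 0xDF; 0x17 ⊕ 0xDF = 0xC8.
P[2]: T = 0x66, S = E(K, T) = 0xDC; 0xEC ⊕ 0xDC = 0x30.
P[3]: T = 0x67, S = E(K, T) = 0xDD; 0x0F ⊕ 0xDD = 0xD2.
P[4]: T = 0x68, S = E(K, T) = 0xD2; 0x90 ⊕ 0xD2 = 0x42.
P[5]: T = 0x69, S = E(K, T) = 0xD3; 0x88 ⊕ 0xD3 = 0x5B.
P[6]: T = 0x6A, S = E(K, T) = 0xD0; 0x01 ⊕ 0xD0 = 0xD1.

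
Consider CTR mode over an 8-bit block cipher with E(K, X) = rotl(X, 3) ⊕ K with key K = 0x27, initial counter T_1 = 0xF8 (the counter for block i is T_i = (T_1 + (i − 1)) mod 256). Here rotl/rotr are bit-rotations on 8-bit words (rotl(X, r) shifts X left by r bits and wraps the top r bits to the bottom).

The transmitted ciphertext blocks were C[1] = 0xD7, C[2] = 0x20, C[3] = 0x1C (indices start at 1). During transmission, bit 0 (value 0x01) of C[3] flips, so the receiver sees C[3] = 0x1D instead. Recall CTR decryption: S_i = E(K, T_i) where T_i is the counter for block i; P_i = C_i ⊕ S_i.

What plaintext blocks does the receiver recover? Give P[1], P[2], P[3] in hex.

Only C[3] changed, to 0x1D. In CTR, a change in C_i flips the same bit in P_i only; the keystream is unaffected. Decrypting the received ciphertext:
P[1]: T = 0xF8, S = E(K, T) = 0xE0; 0xD7 ⊕ 0xE0 = 0x37.
P[2]: T = 0xF9, S = E(K, T) = 0xE8; 0x20 ⊕ 0xE8 = 0xC8.
P[3]: T = 0xFA, S = E(K, T) = 0xF0; 0x1D ⊕ 0xF0 = 0xED.
Blocks that differ from the original plaintext: P[3].

P[1] = 0x37, P[2] = 0xC8, P[3] = 0xED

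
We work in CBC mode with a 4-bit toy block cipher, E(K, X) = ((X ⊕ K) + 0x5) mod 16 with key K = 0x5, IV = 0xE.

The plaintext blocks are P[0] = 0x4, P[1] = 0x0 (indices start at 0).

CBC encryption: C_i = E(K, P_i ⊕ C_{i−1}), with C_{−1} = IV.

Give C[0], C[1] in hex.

C[0] = 0x4, C[1] = 0x6

C[0]: P[0] ⊕ 0xE = 0xA; E(K, 0xA) = 0x4.
C[1]: P[1] ⊕ 0x4 = 0x4; E(K, 0x4) = 0x6.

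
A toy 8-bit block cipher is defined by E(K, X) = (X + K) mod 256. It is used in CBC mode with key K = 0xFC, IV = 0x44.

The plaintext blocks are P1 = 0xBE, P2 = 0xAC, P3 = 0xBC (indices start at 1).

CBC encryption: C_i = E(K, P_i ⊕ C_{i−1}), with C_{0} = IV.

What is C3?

C3 = 0xE6

C1: P1 ⊕ 0x44 = 0xFA; E(K, 0xFA) = 0xF6.
C2: P2 ⊕ 0xF6 = 0x5A; E(K, 0x5A) = 0x56.
C3: P3 ⊕ 0x56 = 0xEA; E(K, 0xEA) = 0xE6.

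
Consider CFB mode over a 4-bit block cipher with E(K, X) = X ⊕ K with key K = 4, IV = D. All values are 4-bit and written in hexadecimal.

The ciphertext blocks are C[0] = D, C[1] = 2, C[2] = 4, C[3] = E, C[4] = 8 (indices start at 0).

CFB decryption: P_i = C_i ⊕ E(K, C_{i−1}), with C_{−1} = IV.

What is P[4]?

P[4] = 2

P[4]: E(K, E) = A; 8 ⊕ A = 2.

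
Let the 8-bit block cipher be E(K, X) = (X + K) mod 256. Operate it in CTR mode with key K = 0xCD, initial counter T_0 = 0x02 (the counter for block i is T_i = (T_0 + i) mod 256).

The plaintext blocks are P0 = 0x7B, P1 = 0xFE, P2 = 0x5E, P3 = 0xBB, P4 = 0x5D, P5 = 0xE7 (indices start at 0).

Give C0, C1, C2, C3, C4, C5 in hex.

CTR encryption: S_i = E(K, T_i) where T_i is the counter for block i; C_i = P_i ⊕ S_i.
C0: T = 0x02, S = E(K, T) = 0xCF; 0x7B ⊕ 0xCF = 0xB4.
C1: T = 0x03, S = E(K, T) = 0xD0; 0xFE ⊕ 0xD0 = 0x2E.
C2: T = 0x04, S = E(K, T) = 0xD1; 0x5E ⊕ 0xD1 = 0x8F.
C3: T = 0x05, S = E(K, T) = 0xD2; 0xBB ⊕ 0xD2 = 0x69.
C4: T = 0x06, S = E(K, T) = 0xD3; 0x5D ⊕ 0xD3 = 0x8E.
C5: T = 0x07, S = E(K, T) = 0xD4; 0xE7 ⊕ 0xD4 = 0x33.

C0 = 0xB4, C1 = 0x2E, C2 = 0x8F, C3 = 0x69, C4 = 0x8E, C5 = 0x33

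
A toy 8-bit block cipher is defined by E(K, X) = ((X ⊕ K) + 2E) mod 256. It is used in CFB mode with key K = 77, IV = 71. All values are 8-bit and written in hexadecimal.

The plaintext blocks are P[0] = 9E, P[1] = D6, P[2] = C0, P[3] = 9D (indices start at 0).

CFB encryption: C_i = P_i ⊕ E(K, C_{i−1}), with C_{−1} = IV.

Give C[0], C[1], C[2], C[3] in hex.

C[0]: E(K, 71) = 34; 9E ⊕ 34 = AA.
C[1]: E(K, AA) = 0B; D6 ⊕ 0B = DD.
C[2]: E(K, DD) = D8; C0 ⊕ D8 = 18.
C[3]: E(K, 18) = 9D; 9D ⊕ 9D = 00.

C[0] = AA, C[1] = DD, C[2] = 18, C[3] = 00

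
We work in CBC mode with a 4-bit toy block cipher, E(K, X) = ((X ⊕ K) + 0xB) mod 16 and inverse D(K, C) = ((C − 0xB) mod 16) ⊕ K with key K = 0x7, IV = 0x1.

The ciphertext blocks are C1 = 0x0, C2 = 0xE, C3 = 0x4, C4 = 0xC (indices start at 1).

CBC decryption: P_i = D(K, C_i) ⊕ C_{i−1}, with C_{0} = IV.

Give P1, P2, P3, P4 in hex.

P1: D(K, 0x0) = 0x2; 0x2 ⊕ 0x1 = 0x3.
P2: D(K, 0xE) = 0x4; 0x4 ⊕ 0x0 = 0x4.
P3: D(K, 0x4) = 0xE; 0xE ⊕ 0xE = 0x0.
P4: D(K, 0xC) = 0x6; 0x6 ⊕ 0x4 = 0x2.

P1 = 0x3, P2 = 0x4, P3 = 0x0, P4 = 0x2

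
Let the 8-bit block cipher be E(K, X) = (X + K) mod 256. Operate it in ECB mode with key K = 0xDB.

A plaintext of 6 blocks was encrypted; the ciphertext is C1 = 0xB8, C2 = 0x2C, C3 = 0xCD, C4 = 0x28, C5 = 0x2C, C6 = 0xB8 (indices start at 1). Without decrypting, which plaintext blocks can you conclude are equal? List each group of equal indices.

ECB encrypts each block independently with the same key, so equal ciphertext blocks imply equal plaintext blocks.
C1 = C6 = 0xB8, so P1 = P6.
C2 = C5 = 0x2C, so P2 = P5.

P1 = P6; P2 = P5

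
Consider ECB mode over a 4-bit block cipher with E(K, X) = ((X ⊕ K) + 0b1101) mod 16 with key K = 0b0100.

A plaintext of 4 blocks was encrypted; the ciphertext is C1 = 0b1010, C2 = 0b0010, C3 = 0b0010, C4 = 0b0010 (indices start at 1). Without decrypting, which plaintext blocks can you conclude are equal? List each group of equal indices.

ECB encrypts each block independently with the same key, so equal ciphertext blocks imply equal plaintext blocks.
C2 = C3 = C4 = 0b0010, so P2 = P3 = P4.

P2 = P3 = P4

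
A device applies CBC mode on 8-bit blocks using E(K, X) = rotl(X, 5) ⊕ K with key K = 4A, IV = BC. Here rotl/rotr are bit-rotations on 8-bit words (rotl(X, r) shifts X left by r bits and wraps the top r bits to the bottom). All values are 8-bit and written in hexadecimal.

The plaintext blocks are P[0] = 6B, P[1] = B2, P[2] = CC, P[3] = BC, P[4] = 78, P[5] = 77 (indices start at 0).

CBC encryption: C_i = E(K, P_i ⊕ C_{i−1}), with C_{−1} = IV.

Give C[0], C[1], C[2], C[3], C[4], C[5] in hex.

C[0]: P[0] ⊕ BC = D7; E(K, D7) = B0.
C[1]: P[1] ⊕ B0 = 02; E(K, 02) = 0A.
C[2]: P[2] ⊕ 0A = C6; E(K, C6) = 92.
C[3]: P[3] ⊕ 92 = 2E; E(K, 2E) = 8F.
C[4]: P[4] ⊕ 8F = F7; E(K, F7) = B4.
C[5]: P[5] ⊕ B4 = C3; E(K, C3) = 32.

C[0] = B0, C[1] = 0A, C[2] = 92, C[3] = 8F, C[4] = B4, C[5] = 32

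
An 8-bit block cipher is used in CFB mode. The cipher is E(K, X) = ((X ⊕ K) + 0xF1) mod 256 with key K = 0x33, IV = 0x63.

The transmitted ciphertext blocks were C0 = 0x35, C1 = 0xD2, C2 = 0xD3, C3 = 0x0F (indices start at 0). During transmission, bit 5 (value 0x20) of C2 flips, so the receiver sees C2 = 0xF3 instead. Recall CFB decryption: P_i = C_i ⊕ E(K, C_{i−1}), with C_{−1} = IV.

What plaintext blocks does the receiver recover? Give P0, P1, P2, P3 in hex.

Only C2 changed, to 0xF3. In CFB, a change in C_i flips the same bit in P_i and garbles P_{i+1}. Decrypting the received ciphertext:
P0: E(K, 0x63) = 0x41; 0x35 ⊕ 0x41 = 0x74.
P1: E(K, 0x35) = 0xF7; 0xD2 ⊕ 0xF7 = 0x25.
P2: E(K, 0xD2) = 0xD2; 0xF3 ⊕ 0xD2 = 0x21.
P3: E(K, 0xF3) = 0xB1; 0x0F ⊕ 0xB1 = 0xBE.
Blocks that differ from the original plaintext: P2, P3.

P0 = 0x74, P1 = 0x25, P2 = 0x21, P3 = 0xBE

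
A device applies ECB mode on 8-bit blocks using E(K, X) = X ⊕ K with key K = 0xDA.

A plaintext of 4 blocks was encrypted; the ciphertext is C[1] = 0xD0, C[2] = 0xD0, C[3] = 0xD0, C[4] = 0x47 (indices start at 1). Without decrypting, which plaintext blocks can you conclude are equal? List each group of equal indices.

ECB encrypts each block independently with the same key, so equal ciphertext blocks imply equal plaintext blocks.
C[1] = C[2] = C[3] = 0xD0, so P[1] = P[2] = P[3].

P[1] = P[2] = P[3]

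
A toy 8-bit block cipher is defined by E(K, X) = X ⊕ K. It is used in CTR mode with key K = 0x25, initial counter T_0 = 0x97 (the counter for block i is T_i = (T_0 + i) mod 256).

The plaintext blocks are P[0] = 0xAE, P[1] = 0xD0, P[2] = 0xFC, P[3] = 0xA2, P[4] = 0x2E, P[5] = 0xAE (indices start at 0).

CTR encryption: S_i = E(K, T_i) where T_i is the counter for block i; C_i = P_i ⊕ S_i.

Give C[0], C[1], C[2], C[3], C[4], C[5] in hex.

C[0] = 0x1C, C[1] = 0x6D, C[2] = 0x40, C[3] = 0x1D, C[4] = 0x90, C[5] = 0x17

C[0]: T = 0x97, S = E(K, T) = 0xB2; 0xAE ⊕ 0xB2 = 0x1C.
C[1]: T = 0x98, S = E(K, T) = 0xBD; 0xD0 ⊕ 0xBD = 0x6D.
C[2]: T = 0x99, S = E(K, T) = 0xBC; 0xFC ⊕ 0xBC = 0x40.
C[3]: T = 0x9A, S = E(K, T) = 0xBF; 0xA2 ⊕ 0xBF = 0x1D.
C[4]: T = 0x9B, S = E(K, T) = 0xBE; 0x2E ⊕ 0xBE = 0x90.
C[5]: T = 0x9C, S = E(K, T) = 0xB9; 0xAE ⊕ 0xB9 = 0x17.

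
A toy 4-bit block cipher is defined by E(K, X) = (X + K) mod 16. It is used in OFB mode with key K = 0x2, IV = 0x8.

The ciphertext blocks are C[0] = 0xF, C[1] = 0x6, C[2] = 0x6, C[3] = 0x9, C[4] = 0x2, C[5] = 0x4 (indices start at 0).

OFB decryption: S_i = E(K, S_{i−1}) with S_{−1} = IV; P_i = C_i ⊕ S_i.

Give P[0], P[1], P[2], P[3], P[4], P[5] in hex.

P[0] = 0x5, P[1] = 0xA, P[2] = 0x8, P[3] = 0x9, P[4] = 0x0, P[5] = 0x0

P[0]: S = E(K, 0x8) = 0xA; 0xF ⊕ 0xA = 0x5.
P[1]: S = E(K, 0xA) = 0xC; 0x6 ⊕ 0xC = 0xA.
P[2]: S = E(K, 0xC) = 0xE; 0x6 ⊕ 0xE = 0x8.
P[3]: S = E(K, 0xE) = 0x0; 0x9 ⊕ 0x0 = 0x9.
P[4]: S = E(K, 0x0) = 0x2; 0x2 ⊕ 0x2 = 0x0.
P[5]: S = E(K, 0x2) = 0x4; 0x4 ⊕ 0x4 = 0x0.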